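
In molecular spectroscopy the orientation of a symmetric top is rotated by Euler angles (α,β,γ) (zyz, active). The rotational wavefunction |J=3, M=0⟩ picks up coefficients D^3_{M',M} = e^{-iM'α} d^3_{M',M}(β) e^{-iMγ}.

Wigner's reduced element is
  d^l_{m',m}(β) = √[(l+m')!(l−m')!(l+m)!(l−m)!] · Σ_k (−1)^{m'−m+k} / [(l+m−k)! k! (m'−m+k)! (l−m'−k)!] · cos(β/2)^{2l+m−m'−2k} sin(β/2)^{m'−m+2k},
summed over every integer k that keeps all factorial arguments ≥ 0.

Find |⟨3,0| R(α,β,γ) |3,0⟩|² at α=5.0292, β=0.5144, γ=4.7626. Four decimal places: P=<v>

P=0.1181

First d^3_{0,0}(β=0.5144), then the phase factors e^{-i(0)α} and e^{-i(0)γ}:
Half-angle: c=0.967106, s=0.254374. N=√(6·6·6·6)=36.000000
Admissible k: 0..3 (factorial args all ≥0)
  k=0: (−1)^0·36.0000/(36)·0.9671^6·0.2544^0 = +0.818172
  k=1: (−1)^1·36.0000/(4)·0.9671^4·0.2544^2 = -0.509428
  k=2: (−1)^2·36.0000/(4)·0.9671^2·0.2544^4 = +0.035244
  k=3: (−1)^3·36.0000/(36)·0.9671^0·0.2544^6 = -0.000271
d^3_{0,0}(0.5144) = +0.818172 -0.509428 +0.035244 -0.000271 = +0.343716
|D^3_{0,0}|² = |d^3_{0,0}(β)|² = (+0.343716)² = 0.118141 (the z-rotation phases have unit modulus)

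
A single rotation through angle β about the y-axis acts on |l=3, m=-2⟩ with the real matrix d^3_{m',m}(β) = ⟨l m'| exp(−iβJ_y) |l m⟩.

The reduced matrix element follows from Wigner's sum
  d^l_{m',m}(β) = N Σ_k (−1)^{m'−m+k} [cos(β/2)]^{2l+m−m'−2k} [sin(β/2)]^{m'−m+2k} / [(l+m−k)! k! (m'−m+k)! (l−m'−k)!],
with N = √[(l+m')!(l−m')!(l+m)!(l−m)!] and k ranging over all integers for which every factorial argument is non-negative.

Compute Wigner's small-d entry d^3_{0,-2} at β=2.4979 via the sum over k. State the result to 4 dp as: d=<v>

d=-0.3945

d^3_{0,-2}(β=2.4979) via Wigner's sum:
c=cos(2.4979/2)=0.316319, s=sin(2.4979/2)=0.948653; N=√[6·6·1·120]=65.726707
Admissible k: 0..1 (factorial args all ≥0)
  k=0: (−1)^2·65.7267/(12)·0.3163^4·0.9487^2 = +0.049349
  k=1: (−1)^3·65.7267/(12)·0.3163^2·0.9487^4 = -0.443854
d^3_{0,-2}(2.4979) = +0.049349 -0.443854 = -0.394505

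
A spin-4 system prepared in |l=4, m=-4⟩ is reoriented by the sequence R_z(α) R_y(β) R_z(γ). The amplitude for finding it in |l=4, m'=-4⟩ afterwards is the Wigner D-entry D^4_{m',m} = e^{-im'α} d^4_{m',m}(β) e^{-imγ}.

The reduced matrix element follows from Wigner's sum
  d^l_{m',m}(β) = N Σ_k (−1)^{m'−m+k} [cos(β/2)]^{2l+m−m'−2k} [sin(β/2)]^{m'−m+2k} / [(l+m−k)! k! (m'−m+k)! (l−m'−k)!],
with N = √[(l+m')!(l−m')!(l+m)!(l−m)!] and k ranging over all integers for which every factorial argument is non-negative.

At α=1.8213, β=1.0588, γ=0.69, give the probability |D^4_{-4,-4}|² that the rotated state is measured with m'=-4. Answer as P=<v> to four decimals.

P=0.0949

D^4_{-4,-4}(1.8213,1.0588,0.69) = e^{-i·-4·1.8213}·d^4_{-4,-4}(1.0588)·e^{-i·-4·0.69}. Compute d first:
c=cos(1.0588/2)=0.863110, s=sin(1.0588/2)=0.505016; N=√[1·40320·1·40320]=40320.000000
Admissible k: 0..0 (factorial args all ≥0)
  k=0: (−1)^0·40320.0000/(40320)·0.8631^8·0.5050^0 = +0.307985
d^4_{-4,-4}(1.0588) = +0.307985
|D^4_{-4,-4}|² = |d^4_{-4,-4}(β)|² = (+0.307985)² = 0.094855 (the z-rotation phases have unit modulus)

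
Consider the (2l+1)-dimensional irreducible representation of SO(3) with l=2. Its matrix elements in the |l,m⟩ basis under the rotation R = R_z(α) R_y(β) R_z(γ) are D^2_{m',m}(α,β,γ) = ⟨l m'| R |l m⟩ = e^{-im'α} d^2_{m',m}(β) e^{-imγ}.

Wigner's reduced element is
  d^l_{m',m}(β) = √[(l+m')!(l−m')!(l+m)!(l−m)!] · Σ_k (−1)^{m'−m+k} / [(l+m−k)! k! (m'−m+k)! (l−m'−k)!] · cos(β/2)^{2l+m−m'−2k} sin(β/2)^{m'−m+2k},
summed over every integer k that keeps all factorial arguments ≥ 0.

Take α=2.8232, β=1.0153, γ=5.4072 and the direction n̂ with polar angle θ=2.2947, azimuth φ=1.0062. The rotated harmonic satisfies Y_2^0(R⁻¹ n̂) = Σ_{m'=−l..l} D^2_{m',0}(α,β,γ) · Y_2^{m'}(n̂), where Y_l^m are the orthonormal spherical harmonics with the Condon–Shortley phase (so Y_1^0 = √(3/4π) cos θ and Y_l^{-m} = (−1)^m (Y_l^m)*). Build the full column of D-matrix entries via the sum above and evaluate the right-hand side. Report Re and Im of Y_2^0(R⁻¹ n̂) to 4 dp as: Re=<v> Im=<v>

Re=-0.0746 Im=0.0000

Need the full column D^2_{m',0} for m'=−2..2 at α=2.8232, β=1.0153, γ=5.4072.
cos(β/2)=0.873889, sin(β/2)=0.486125
d^2_{-2,0}: single k=2 term ⇒ +0.442063;  D = +0.355424-0.262857i
d^2_{-1,0}: k∈[1..2] ⇒ +0.794681 -0.245910 = +0.548771;  D = -0.521190+0.171788i
d^2_{0,0}: k∈[0..2] ⇒ +0.583211 -0.721886 +0.055846 = -0.082829;  D = -0.082829+0.000000i
d^2_{1,0}: k∈[0..1] ⇒ -0.794681 +0.245910 = -0.548771;  D = +0.521190+0.171788i
d^2_{2,0}: single k=0 term ⇒ +0.442063;  D = +0.355424+0.262857i
Y_2^{m'}(θ=2.2947,φ=1.0062) and Σ D·Y over m':
  (+0.3554-0.2629i)·(-0.0927-0.1960i)  (-0.5212+0.1718i)·(-0.2051+0.3239i)  (-0.0828+0.0000i)·(+0.0997+0.0000i)  (+0.5212+0.1718i)·(+0.2051+0.3239i)  (+0.3554+0.2629i)·(-0.0927+0.1960i)
Y_2^0(R⁻¹ n̂) = -0.074639+0.000000i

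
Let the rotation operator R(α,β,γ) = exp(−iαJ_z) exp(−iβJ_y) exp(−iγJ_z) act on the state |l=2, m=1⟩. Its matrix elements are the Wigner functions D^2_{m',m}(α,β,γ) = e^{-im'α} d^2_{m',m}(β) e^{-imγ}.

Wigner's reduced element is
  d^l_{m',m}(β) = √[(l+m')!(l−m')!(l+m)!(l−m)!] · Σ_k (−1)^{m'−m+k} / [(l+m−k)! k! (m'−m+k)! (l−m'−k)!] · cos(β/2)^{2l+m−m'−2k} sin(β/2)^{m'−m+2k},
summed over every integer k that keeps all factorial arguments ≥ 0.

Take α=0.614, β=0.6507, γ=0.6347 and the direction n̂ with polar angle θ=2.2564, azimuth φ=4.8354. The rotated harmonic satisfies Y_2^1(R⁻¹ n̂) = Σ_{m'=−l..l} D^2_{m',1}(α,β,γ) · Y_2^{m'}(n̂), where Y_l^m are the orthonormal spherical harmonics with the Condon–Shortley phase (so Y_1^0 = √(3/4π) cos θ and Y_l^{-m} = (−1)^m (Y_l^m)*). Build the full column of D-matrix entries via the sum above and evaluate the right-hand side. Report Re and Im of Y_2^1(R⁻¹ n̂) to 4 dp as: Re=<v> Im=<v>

Need the full column D^2_{m',1} for m'=−2..2 at α=0.614, β=0.6507, γ=0.6347.
cos(β/2)=0.947539, sin(β/2)=0.319640
d^2_{-2,1}: single k=3 term ⇒ +0.061889;  D = +0.051312+0.034602i
d^2_{-1,1}: k∈[2..3] ⇒ +0.275194 -0.010439 = +0.264755;  D = +0.264698-0.005480i
d^2_{0,1}: k∈[1..2] ⇒ +0.666083 -0.075798 = +0.590285;  D = +0.475327-0.350001i
d^2_{1,1}: k∈[0..1] ⇒ +0.806099 -0.275194 = +0.530905;  D = +0.168061-0.503602i
d^2_{2,1}: single k=0 term ⇒ -0.543855;  D = +0.156508+0.520848i
Y_2^{m'}(θ=2.2564,φ=4.8354) and Σ D·Y over m':
  (+0.0513+0.0346i)·(-0.2245+0.0564i)  (+0.2647-0.0055i)·(-0.0465-0.3757i)  (+0.4753-0.3500i)·(+0.0639+0.0000i)  (+0.1681-0.5036i)·(+0.0465-0.3757i)  (+0.1565+0.5208i)·(-0.2245-0.0564i)
Y_2^1(R⁻¹ n̂) = -0.184643-0.338719i

Re=-0.1846 Im=-0.3387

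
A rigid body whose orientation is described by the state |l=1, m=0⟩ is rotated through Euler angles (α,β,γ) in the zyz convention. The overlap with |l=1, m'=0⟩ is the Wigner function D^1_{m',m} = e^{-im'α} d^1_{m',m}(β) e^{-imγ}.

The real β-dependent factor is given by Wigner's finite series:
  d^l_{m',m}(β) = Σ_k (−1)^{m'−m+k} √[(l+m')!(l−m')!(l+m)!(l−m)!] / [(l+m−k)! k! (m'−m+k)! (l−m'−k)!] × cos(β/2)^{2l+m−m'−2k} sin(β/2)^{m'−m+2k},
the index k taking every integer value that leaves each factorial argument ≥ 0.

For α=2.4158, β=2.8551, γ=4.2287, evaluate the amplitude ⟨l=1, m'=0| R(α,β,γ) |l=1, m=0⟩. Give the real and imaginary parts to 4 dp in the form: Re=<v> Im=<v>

Re=-0.9592 Im=0.0000

Split into d^1_{0,0}(β=2.8551) × two z-phases.
Half-angle: c=0.142757, s=0.989758. N=√(1·1·1·1)=1.000000
The bounds max(0,m−m')=0 and min(l+m,l−m')=1 give 2 terms
  k=0: (−1)^0·1.0000/(1)·0.1428^2·0.9898^0 = +0.020380
  k=1: (−1)^1·1.0000/(1)·0.1428^0·0.9898^2 = -0.979620
d^1_{0,0}(2.8551) = +0.020380 -0.979620 = -0.959241
Attach z-rotation phases: D = e^{-i(0)(2.4158)}·(-0.959241)·e^{-i(0)(4.2287)} = -0.959241+0.000000i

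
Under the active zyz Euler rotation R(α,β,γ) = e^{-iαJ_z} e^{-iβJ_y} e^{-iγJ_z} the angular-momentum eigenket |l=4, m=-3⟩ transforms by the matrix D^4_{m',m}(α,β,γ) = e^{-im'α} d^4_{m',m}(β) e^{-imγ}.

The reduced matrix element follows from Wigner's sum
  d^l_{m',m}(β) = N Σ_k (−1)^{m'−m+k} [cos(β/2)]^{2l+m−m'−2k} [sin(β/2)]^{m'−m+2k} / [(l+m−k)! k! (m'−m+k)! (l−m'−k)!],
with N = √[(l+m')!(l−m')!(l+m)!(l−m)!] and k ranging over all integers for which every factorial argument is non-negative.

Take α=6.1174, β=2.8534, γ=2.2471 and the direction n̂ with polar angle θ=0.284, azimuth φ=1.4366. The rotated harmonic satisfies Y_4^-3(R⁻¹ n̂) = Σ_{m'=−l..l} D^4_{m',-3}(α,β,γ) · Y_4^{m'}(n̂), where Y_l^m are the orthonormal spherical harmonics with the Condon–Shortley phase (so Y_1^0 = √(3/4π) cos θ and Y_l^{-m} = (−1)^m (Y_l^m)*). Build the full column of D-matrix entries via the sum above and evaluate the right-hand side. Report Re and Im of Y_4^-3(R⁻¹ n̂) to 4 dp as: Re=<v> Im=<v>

Need the full column D^4_{m',-3} for m'=−4..4 at α=6.1174, β=2.8534, γ=2.2471.
cos(β/2)=0.143598, sin(β/2)=0.989636
d^4_{-4,-3}: single k=1 term ⇒ +0.000004;  D = +0.000003-0.000001i
d^4_{-3,-3}: k∈[0..1] ⇒ +0.000000 -0.000060 = -0.000060;  D = -0.000060+0.000002i
d^4_{-2,-3}: k∈[0..1] ⇒ -0.000005 +0.000664 = +0.000660;  D = +0.000654+0.000083i
d^4_{-1,-3}: k∈[0..1] ⇒ +0.000068 -0.005395 = -0.005327;  D = -0.005101-0.001535i
d^4_{0,-3}: k∈[0..1] ⇒ -0.000700 +0.033257 = +0.032557;  D = +0.029200+0.014399i
d^4_{1,-3}: k∈[0..1] ⇒ +0.005395 -0.153752 = -0.148357;  D = -0.120407-0.086671i
d^4_{2,-3}: k∈[0..1] ⇒ -0.031551 +0.499507 = +0.467956;  D = +0.329473+0.332311i
d^4_{3,-3}: k∈[0..1] ⇒ +0.135597 -0.920035 = -0.784438;  D = -0.452797-0.640561i
d^4_{4,-3}: single k=0 term ⇒ -0.377592;  D = -0.164083-0.340077i
Y_4^{m'}(θ=0.284,φ=1.4366) and Σ D·Y over m':
  (+0.0000-0.0000i)·(+0.0023+0.0014i)  (-0.0001+0.0000i)·(-0.0104+0.0243i)  (+0.0007+0.0001i)·(-0.1380-0.0380i)  (-0.0051-0.0015i)·(+0.0587-0.4351i)  (+0.0292+0.0144i)·(+0.5369+0.0000i)  (-0.1204-0.0867i)·(-0.0587-0.4351i)  (+0.3295+0.3323i)·(-0.1380+0.0380i)  (-0.4528-0.6406i)·(+0.0104+0.0243i)  (-0.1641-0.3401i)·(+0.0023-0.0014i)
Y_4^-3(R⁻¹ n̂) = -0.064075+0.015731i

Re=-0.0641 Im=0.0157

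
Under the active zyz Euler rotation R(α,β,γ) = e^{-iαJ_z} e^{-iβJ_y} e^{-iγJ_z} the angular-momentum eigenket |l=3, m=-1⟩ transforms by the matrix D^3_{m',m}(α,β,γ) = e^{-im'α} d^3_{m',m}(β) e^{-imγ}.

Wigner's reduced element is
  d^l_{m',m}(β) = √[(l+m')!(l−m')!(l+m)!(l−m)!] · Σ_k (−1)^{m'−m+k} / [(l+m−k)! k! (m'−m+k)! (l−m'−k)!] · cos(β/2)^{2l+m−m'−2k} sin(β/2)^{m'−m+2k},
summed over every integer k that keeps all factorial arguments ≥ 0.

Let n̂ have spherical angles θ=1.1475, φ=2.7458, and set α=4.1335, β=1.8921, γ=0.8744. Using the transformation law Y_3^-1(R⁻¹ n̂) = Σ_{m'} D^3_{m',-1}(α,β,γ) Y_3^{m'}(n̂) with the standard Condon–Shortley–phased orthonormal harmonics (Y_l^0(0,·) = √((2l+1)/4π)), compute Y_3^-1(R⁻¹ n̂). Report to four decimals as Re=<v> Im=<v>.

Re=0.3127 Im=-0.0759

Need the full column D^3_{m',-1} for m'=−3..3 at α=4.1335, β=1.8921, γ=0.8744.
cos(β/2)=0.584892, sin(β/2)=0.811112
d^3_{-3,-1}: single k=2 term ⇒ +0.298200;  D = +0.226429+0.194044i
d^3_{-2,-1}: k∈[1..2] ⇒ +0.175573 -0.675301 = -0.499729;  D = +0.479798-0.139724i
d^3_{-1,-1}: k∈[0..2] ⇒ +0.040036 -0.615960 +0.888432 = +0.312508;  D = +0.091011-0.298962i
d^3_{0,-1}: k∈[0..2] ⇒ -0.192330 +1.109634 -0.711326 = +0.205977;  D = +0.132125+0.158017i
d^3_{1,-1}: k∈[0..2] ⇒ +0.461970 -1.184576 +0.284763 = -0.437843;  D = +0.434824-0.051331i
d^3_{2,-1}: k∈[0..1] ⇒ -0.675301 +0.649349 = -0.025952;  D = -0.011554+0.023239i
d^3_{3,-1}: single k=0 term ⇒ +0.573480;  D = +0.290174+0.494650i
Y_3^{m'}(θ=1.1475,φ=2.7458) and Σ D·Y over m':
  (+0.2264+0.1940i)·(-0.1183-0.2933i)  (+0.4798-0.1397i)·(+0.2452+0.2483i)  (+0.0910-0.2990i)·(+0.0425+0.0178i)  (+0.1321+0.1580i)·(-0.3305+0.0000i)  (+0.4348-0.0513i)·(-0.0425+0.0178i)  (-0.0116+0.0232i)·(+0.2452-0.2483i)  (+0.2902+0.4947i)·(+0.1183-0.2933i)
Y_3^-1(R⁻¹ n̂) = +0.312723-0.075928i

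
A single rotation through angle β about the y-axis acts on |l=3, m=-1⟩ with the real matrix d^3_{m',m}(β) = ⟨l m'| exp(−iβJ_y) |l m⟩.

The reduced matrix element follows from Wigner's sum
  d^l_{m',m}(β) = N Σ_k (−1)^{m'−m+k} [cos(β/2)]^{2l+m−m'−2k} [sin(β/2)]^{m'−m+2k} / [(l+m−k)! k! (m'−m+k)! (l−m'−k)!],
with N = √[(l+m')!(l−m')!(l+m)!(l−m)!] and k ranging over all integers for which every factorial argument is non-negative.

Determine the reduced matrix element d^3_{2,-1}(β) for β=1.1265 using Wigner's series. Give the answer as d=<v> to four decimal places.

d=-0.4659

d^3_{2,-1}(β=1.1265) via Wigner's sum:
With c≡cos(β/2)=0.845524 and s≡sin(β/2)=0.533937, N=[120·1·2·24]^{1/2}=75.894664
k: max(0,(-1)−(2))=0 … min(3+(-1),3−(2))=1
  k=0: (−1)^3·75.8947/(12)·0.8455^3·0.5339^3 = -0.581940
  k=1: (−1)^4·75.8947/(24)·0.8455^1·0.5339^5 = +0.116032
d^3_{2,-1}(1.1265) = -0.581940 +0.116032 = -0.465908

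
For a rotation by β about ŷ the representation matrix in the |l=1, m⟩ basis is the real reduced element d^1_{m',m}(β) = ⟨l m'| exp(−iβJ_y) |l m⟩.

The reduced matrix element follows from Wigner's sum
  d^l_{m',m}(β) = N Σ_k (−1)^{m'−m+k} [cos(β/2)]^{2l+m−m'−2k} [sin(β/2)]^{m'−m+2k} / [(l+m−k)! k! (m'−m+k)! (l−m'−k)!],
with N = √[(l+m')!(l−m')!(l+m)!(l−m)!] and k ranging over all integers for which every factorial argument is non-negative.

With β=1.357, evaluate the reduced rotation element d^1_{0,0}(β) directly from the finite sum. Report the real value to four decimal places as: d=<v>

d=0.2122

d^1_{0,0}(β=1.357) via Wigner's sum:
With c≡cos(β/2)=0.778515 and s≡sin(β/2)=0.627626, N=[1·1·1·1]^{1/2}=1.000000
k∈{0,1} keeps every argument non-negative
  k=0: (−1)^0·1.0000/(1)·0.7785^2·0.6276^0 = +0.606086
  k=1: (−1)^1·1.0000/(1)·0.7785^0·0.6276^2 = -0.393914
d^1_{0,0}(1.357) = +0.606086 -0.393914 = +0.212171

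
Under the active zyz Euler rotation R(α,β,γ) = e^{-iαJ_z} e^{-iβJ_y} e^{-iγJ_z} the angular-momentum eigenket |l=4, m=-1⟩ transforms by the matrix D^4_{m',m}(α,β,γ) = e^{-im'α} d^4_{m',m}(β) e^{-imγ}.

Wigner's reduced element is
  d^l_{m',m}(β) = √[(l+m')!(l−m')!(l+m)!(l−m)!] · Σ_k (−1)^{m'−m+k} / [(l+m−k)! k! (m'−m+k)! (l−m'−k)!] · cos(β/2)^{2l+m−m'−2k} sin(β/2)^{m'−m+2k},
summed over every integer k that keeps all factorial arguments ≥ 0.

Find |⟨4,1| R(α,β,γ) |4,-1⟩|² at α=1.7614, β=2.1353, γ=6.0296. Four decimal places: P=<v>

D^4_{1,-1}(1.7614,2.1353,6.0296) = e^{-i·1·1.7614}·d^4_{1,-1}(2.1353)·e^{-i·-1·6.0296}. Compute d first:
c=cos(2.1353/2)=0.482184, s=sin(2.1353/2)=0.876070; N=√[120·6·6·120]=720.000000
k∈{0,1,2,3} keeps every argument non-negative
  k=0: (−1)^2·720.0000/(72)·0.4822^6·0.8761^2 = +0.096462
  k=1: (−1)^3·720.0000/(24)·0.4822^4·0.8761^4 = -0.955275
  k=2: (−1)^4·720.0000/(48)·0.4822^2·0.8761^6 = +1.576702
  k=3: (−1)^5·720.0000/(720)·0.4822^0·0.8761^8 = -0.346984
d^4_{1,-1}(2.1353) = +0.096462 -0.955275 +1.576702 -0.346984 = +0.370905
|D^4_{1,-1}|² = |d^4_{1,-1}(β)|² = (+0.370905)² = 0.137570 (the z-rotation phases have unit modulus)

P=0.1376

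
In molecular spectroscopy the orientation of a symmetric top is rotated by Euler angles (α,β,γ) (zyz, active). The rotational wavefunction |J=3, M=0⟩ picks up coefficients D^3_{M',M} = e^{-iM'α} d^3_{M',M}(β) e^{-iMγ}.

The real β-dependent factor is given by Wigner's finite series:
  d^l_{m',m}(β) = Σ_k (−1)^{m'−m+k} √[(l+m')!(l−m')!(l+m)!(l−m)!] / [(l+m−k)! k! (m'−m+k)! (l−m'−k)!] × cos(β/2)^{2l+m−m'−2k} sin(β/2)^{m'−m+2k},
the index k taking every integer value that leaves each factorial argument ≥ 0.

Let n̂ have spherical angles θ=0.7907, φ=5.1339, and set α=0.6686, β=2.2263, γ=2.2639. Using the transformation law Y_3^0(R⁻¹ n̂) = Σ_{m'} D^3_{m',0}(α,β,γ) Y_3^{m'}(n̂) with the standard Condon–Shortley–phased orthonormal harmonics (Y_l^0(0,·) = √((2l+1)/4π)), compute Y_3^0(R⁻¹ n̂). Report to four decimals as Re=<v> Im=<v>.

Need the full column D^3_{m',0} for m'=−3..3 at α=0.6686, β=2.2263, γ=2.2639.
cos(β/2)=0.441838, sin(β/2)=0.897095
d^3_{-3,0}: single k=3 term ⇒ +0.278496;  D = -0.117362+0.252559i
d^3_{-2,0}: k∈[2..3] ⇒ +0.167992 -0.692532 = -0.524540;  D = -0.121419-0.510294i
d^3_{-1,0}: k∈[1..3] ⇒ +0.052329 -0.647166 +0.889294 = +0.294457;  D = +0.231058+0.182531i
d^3_{0,0}: k∈[0..3] ⇒ +0.007440 -0.276039 +1.137947 -0.521231 = +0.348116;  D = +0.348116+0.000000i
d^3_{1,0}: k∈[0..2] ⇒ -0.052329 +0.647166 -0.889294 = -0.294457;  D = -0.231058+0.182531i
d^3_{2,0}: k∈[0..1] ⇒ +0.167992 -0.692532 = -0.524540;  D = -0.121419+0.510294i
d^3_{3,0}: single k=0 term ⇒ -0.278496;  D = +0.117362+0.252559i
Y_3^{m'}(θ=0.7907,φ=5.1339) and Σ D·Y over m':
  (-0.1174+0.2526i)·(-0.1429-0.0452i)  (-0.1214-0.5103i)·(-0.2416+0.2712i)  (+0.2311+0.1825i)·(+0.1385+0.3089i)  (+0.3481+0.0000i)·(-0.1382+0.0000i)  (-0.2311+0.1825i)·(-0.1385+0.3089i)  (-0.1214+0.5103i)·(-0.2416-0.2712i)  (+0.1174+0.2526i)·(+0.1429-0.0452i)
Y_3^0(R⁻¹ n̂) = +0.294952+0.000000i

Re=0.2950 Im=0.0000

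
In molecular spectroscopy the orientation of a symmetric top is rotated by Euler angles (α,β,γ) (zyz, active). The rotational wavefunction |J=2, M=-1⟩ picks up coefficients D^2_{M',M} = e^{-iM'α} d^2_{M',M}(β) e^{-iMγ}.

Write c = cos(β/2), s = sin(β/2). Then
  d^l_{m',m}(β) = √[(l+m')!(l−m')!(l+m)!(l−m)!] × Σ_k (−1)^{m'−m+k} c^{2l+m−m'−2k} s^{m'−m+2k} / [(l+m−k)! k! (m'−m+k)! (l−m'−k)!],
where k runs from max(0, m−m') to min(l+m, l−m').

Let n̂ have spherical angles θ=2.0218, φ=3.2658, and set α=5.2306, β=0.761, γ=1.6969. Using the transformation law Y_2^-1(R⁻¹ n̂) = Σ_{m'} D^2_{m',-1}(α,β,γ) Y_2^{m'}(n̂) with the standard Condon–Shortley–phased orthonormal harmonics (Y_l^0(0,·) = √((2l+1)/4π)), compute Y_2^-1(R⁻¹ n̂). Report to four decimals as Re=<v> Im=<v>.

Re=0.3555 Im=0.0233

Need the full column D^2_{m',-1} for m'=−2..2 at α=5.2306, β=0.761, γ=1.6969.
cos(β/2)=0.928479, sin(β/2)=0.371385
d^2_{-2,-1}: single k=1 term ⇒ +0.594525;  D = +0.545661-0.236040i
d^2_{-1,-1}: k∈[0..1] ⇒ +0.743170 -0.356709 = +0.386462;  D = +0.308981+0.232129i
d^2_{0,-1}: k∈[0..1] ⇒ -0.728142 +0.116498 = -0.611644;  D = +0.076926-0.606787i
d^2_{1,-1}: k∈[0..1] ⇒ +0.356709 -0.019024 = +0.337685;  D = -0.312057+0.129042i
d^2_{2,-1}: single k=0 term ⇒ -0.095121;  D = +0.075117+0.058356i
Y_2^{m'}(θ=2.0218,φ=3.2658) and Σ D·Y over m':
  (+0.5457-0.2360i)·(+0.3033-0.0769i)  (+0.3090+0.2321i)·(+0.3007-0.0375i)  (+0.0769-0.6068i)·(-0.1356+0.0000i)  (-0.3121+0.1290i)·(-0.3007-0.0375i)  (+0.0751+0.0584i)·(+0.3033+0.0769i)
Y_2^-1(R⁻¹ n̂) = +0.355513+0.023331i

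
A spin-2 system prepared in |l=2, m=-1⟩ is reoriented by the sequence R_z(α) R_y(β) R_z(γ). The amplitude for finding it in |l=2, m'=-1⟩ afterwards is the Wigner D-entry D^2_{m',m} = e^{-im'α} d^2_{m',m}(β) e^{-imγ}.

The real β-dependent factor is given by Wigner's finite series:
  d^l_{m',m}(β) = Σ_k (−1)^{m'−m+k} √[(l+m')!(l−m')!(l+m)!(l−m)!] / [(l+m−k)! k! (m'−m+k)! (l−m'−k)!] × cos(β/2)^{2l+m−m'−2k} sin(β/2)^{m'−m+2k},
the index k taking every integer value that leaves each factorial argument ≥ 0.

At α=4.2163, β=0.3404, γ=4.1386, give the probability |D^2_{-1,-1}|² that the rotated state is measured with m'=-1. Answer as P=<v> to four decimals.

Split into d^2_{-1,-1}(β=0.3404) × two z-phases.
Half-angle: c=0.985551, s=0.169379. N=√(1·6·1·6)=6.000000
k∈{0,1} keeps every argument non-negative
  k=0: (−1)^0·6.0000/(6)·0.9856^4·0.1694^0 = +0.943444
  k=1: (−1)^1·6.0000/(2)·0.9856^2·0.1694^2 = -0.083599
d^2_{-1,-1}(0.3404) = +0.943444 -0.083599 = +0.859845
|D^2_{-1,-1}|² = |d^2_{-1,-1}(β)|² = (+0.859845)² = 0.739334 (the z-rotation phases have unit modulus)

P=0.7393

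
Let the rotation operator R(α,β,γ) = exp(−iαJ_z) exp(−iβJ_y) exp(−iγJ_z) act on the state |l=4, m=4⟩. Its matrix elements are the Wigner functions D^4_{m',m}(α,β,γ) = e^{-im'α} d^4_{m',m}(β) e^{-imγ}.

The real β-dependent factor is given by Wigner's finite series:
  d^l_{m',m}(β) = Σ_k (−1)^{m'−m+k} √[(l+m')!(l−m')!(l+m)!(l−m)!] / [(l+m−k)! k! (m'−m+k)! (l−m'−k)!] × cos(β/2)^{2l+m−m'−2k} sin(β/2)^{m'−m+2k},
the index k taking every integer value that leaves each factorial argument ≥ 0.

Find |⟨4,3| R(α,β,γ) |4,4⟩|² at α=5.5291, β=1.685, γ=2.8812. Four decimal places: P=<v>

D^4_{3,4}(5.5291,1.685,2.8812) = e^{-i·3·5.5291}·d^4_{3,4}(1.685)·e^{-i·4·2.8812}. Compute d first:
With c≡cos(β/2)=0.665599 and s≡sin(β/2)=0.746309, N=[5040·1·40320·1]^{1/2}=14255.272709
k∈{1} keeps every argument non-negative
  k=1: (−1)^0·14255.2727/(5040)·0.6656^7·0.7463^1 = +0.122167
d^4_{3,4}(1.685) = +0.122167
|D^4_{3,4}|² = |d^4_{3,4}(β)|² = (+0.122167)² = 0.014925 (the z-rotation phases have unit modulus)

P=0.0149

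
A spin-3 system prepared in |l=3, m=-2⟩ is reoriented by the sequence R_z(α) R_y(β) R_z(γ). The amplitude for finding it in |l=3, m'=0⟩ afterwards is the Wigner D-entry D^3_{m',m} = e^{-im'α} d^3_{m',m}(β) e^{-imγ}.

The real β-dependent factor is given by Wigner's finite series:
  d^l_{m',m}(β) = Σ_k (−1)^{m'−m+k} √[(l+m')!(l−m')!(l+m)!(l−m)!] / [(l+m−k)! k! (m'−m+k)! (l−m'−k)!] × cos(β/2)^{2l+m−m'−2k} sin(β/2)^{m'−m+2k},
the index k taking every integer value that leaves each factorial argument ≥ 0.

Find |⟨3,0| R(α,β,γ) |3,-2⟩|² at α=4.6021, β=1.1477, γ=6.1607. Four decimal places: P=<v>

D^3_{0,-2}(4.6021,1.1477,6.1607) = e^{-i·0·4.6021}·d^3_{0,-2}(1.1477)·e^{-i·-2·6.1607}. Compute d first:
Half-angle: c=0.839817, s=0.542869. N=√(6·6·1·120)=65.726707
k∈{0,1} keeps every argument non-negative
  k=0: (−1)^2·65.7267/(12)·0.8398^4·0.5429^2 = +0.802953
  k=1: (−1)^3·65.7267/(12)·0.8398^2·0.5429^4 = -0.335515
d^3_{0,-2}(1.1477) = +0.802953 -0.335515 = +0.467439
|D^3_{0,-2}|² = |d^3_{0,-2}(β)|² = (+0.467439)² = 0.218499 (the z-rotation phases have unit modulus)

P=0.2185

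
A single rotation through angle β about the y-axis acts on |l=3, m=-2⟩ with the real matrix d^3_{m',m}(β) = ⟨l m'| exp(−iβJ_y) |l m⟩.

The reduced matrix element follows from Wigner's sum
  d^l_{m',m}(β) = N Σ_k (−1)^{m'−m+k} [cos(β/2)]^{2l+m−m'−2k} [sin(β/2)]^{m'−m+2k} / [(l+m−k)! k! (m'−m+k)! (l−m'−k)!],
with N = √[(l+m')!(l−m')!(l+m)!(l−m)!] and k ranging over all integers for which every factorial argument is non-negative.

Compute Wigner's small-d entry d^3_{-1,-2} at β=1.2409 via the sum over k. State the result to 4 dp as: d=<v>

d^3_{-1,-2}(β=1.2409) via Wigner's sum:
c=cos(1.2409/2)=0.813617, s=sin(1.2409/2)=0.581401; N=√[2·24·1·120]=75.894664
The bounds max(0,m−m')=0 and min(l+m,l−m')=1 give 2 terms
  k=0: (−1)^1·75.8947/(24)·0.8136^5·0.5814^1 = -0.655505
  k=1: (−1)^2·75.8947/(12)·0.8136^3·0.5814^3 = +0.669450
d^3_{-1,-2}(1.2409) = -0.655505 +0.669450 = +0.013945

d=0.0139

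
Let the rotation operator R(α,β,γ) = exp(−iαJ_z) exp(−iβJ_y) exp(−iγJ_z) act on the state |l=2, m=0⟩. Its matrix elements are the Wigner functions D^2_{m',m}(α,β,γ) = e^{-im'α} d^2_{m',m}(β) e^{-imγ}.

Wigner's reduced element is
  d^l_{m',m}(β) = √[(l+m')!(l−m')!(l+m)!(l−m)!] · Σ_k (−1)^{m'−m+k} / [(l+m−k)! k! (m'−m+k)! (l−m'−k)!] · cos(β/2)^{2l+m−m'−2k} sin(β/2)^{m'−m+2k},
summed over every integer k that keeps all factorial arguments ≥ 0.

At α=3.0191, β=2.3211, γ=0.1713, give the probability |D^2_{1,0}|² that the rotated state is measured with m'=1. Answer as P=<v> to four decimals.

D^2_{1,0}(3.0191,2.3211,0.1713) = e^{-i·1·3.0191}·d^2_{1,0}(2.3211)·e^{-i·0·0.1713}. Compute d first:
Half-angle: c=0.398835, s=0.917023. N=√(6·1·2·2)=4.898979
The bounds max(0,m−m')=0 and min(l+m,l−m')=1 give 2 terms
  k=0: (−1)^1·4.8990/(2)·0.3988^3·0.9170^1 = -0.142507
  k=1: (−1)^2·4.8990/(2)·0.3988^1·0.9170^3 = +0.753372
d^2_{1,0}(2.3211) = -0.142507 +0.753372 = +0.610865
|D^2_{1,0}|² = |d^2_{1,0}(β)|² = (+0.610865)² = 0.373156 (the z-rotation phases have unit modulus)

P=0.3732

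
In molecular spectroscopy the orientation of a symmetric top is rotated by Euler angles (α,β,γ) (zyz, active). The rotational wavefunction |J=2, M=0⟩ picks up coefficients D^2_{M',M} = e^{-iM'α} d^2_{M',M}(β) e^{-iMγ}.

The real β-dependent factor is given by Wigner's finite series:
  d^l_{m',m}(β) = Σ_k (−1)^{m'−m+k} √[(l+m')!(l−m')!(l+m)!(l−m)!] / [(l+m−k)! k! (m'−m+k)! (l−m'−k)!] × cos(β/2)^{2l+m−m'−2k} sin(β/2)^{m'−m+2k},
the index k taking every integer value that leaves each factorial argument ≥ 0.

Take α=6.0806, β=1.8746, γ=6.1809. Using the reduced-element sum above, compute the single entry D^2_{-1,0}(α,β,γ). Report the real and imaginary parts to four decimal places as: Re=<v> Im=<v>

D^2_{-1,0}(6.0806,1.8746,6.1809) = e^{-i·-1·6.0806}·d^2_{-1,0}(1.8746)·e^{-i·0·6.1809}. Compute d first:
Half-angle: c=0.591966, s=0.805963. N=√(1·6·2·2)=4.898979
k: max(0,(0)−(-1))=1 … min(2+(0),2−(-1))=2
  k=1: (−1)^0·4.8990/(2)·0.5920^3·0.8060^1 = +0.409526
  k=2: (−1)^1·4.8990/(2)·0.5920^1·0.8060^3 = -0.759132
d^2_{-1,0}(1.8746) = +0.409526 -0.759132 = -0.349606
Phases: e^{-i·(-1)·6.0806}=+0.979550-0.201202i, e^{-i·(0)·6.1809}=+1.000000+0.000000i ⇒ D=-0.342457+0.070342i

Re=-0.3425 Im=0.0703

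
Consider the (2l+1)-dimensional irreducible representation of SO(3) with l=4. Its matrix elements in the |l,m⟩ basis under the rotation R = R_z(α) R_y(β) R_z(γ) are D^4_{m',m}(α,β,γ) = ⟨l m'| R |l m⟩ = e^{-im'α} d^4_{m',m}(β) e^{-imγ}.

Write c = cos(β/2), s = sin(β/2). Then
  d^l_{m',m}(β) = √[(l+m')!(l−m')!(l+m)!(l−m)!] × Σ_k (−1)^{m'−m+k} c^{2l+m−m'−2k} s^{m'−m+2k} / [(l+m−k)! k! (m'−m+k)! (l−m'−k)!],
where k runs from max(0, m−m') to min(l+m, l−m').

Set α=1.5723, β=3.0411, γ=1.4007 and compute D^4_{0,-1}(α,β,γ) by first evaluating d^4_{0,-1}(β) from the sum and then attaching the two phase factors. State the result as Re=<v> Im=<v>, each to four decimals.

Re=0.0371 Im=0.2161

D^4_{0,-1}(1.5723,3.0411,1.4007) = e^{-i·0·1.5723}·d^4_{0,-1}(3.0411)·e^{-i·-1·1.4007}. Compute d first:
c=cos(3.0411/2)=0.050225, s=sin(3.0411/2)=0.998738; N=√[24·24·6·120]=643.987578
k: max(0,(-1)−(0))=0 … min(4+(-1),4−(0))=3
  k=0: (−1)^1·643.9876/(144)·0.0502^7·0.9987^1 = -0.000000
  k=1: (−1)^2·643.9876/(24)·0.0502^5·0.9987^3 = +0.000009
  k=2: (−1)^3·643.9876/(24)·0.0502^3·0.9987^5 = -0.003378
  k=3: (−1)^4·643.9876/(144)·0.0502^1·0.9987^7 = +0.222637
d^4_{0,-1}(3.0411) = -0.000000 +0.000009 -0.003378 +0.222637 = +0.219267
Phases: e^{-i·(0)·1.5723}=+1.000000+0.000000i, e^{-i·(-1)·1.4007}=+0.169277+0.985568i ⇒ D=+0.037117+0.216103i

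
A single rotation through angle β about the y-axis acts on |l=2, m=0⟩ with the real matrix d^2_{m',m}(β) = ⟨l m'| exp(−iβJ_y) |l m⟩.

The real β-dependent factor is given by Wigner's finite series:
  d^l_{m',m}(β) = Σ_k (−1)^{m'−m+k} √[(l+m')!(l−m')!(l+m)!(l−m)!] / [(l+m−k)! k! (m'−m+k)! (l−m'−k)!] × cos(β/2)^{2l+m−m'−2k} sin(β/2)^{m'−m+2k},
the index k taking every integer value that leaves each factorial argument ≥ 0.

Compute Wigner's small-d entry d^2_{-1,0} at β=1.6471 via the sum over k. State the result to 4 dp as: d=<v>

d^2_{-1,0}(β=1.6471) via Wigner's sum:
Half-angle: c=0.679621, s=0.733563. N=√(1·6·2·2)=4.898979
The bounds max(0,m−m')=1 and min(l+m,l−m')=2 give 2 terms
  k=1: (−1)^0·4.8990/(2)·0.6796^3·0.7336^1 = +0.564045
  k=2: (−1)^1·4.8990/(2)·0.6796^1·0.7336^3 = -0.657136
d^2_{-1,0}(1.6471) = +0.564045 -0.657136 = -0.093090

d=-0.0931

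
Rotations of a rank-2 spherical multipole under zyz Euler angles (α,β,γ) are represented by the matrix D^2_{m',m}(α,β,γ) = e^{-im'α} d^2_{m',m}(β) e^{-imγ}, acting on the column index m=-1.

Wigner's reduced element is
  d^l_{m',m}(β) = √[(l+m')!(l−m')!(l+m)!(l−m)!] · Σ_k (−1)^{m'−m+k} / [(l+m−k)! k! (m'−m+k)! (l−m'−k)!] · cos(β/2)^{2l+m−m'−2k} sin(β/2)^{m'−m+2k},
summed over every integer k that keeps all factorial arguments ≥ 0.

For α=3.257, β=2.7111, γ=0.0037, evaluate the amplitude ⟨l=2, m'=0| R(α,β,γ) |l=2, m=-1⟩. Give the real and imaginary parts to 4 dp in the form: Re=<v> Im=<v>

Re=0.4645 Im=0.0017

First d^2_{0,-1}(β=2.7111), then the phase factors e^{-i(0)α} and e^{-i(-1)γ}:
c=cos(2.7111/2)=0.213588, s=sin(2.7111/2)=0.976924; N=√[2·2·1·6]=4.898979
Admissible k: 0..1 (factorial args all ≥0)
  k=0: (−1)^1·4.8990/(2)·0.2136^3·0.9769^1 = -0.023317
  k=1: (−1)^2·4.8990/(2)·0.2136^1·0.9769^3 = +0.487792
d^2_{0,-1}(2.7111) = -0.023317 +0.487792 = +0.464475
D = (+1.000000+0.000000i)·(+0.464475)·(+0.999993+0.003700i) = +0.464472+0.001719i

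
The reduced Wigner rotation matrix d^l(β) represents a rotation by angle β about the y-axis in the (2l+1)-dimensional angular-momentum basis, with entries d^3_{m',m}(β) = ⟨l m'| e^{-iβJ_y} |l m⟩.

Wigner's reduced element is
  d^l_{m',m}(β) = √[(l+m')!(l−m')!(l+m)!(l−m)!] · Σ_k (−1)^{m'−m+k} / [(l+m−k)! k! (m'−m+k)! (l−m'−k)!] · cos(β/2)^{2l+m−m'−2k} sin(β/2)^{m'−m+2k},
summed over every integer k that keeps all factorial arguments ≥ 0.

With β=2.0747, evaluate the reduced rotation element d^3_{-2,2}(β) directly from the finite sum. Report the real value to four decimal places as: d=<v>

d=0.3031

d^3_{-2,2}(β=2.0747) via Wigner's sum:
c=cos(2.0747/2)=0.508504, s=sin(2.0747/2)=0.861060; N=√[1·120·120·1]=120.000000
k: max(0,(2)−(-2))=4 … min(3+(2),3−(-2))=5
  k=4: (−1)^0·120.0000/(24)·0.5085^2·0.8611^4 = +0.710709
  k=5: (−1)^1·120.0000/(120)·0.5085^0·0.8611^6 = -0.407568
d^3_{-2,2}(2.0747) = +0.710709 -0.407568 = +0.303141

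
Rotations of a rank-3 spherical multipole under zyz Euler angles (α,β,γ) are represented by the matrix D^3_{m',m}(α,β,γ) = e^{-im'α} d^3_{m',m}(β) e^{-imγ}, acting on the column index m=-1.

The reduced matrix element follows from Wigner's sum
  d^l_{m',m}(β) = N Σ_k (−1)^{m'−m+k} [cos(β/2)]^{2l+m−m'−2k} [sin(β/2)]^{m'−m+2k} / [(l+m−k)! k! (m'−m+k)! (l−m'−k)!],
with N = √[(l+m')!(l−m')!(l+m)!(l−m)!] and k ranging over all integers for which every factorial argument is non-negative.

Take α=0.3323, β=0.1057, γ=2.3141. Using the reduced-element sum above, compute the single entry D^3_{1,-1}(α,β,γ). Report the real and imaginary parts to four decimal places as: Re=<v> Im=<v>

Re=-0.0066 Im=0.0152

D^3_{1,-1}(0.3323,0.1057,2.3141) = e^{-i·1·0.3323}·d^3_{1,-1}(0.1057)·e^{-i·-1·2.3141}. Compute d first:
c=cos(0.1057/2)=0.998604, s=sin(0.1057/2)=0.052825; N=√[24·2·2·24]=48.000000
k∈{0,1,2} keeps every argument non-negative
  k=0: (−1)^2·48.0000/(8)·0.9986^4·0.0528^2 = +0.016650
  k=1: (−1)^3·48.0000/(6)·0.9986^2·0.0528^4 = -0.000062
  k=2: (−1)^4·48.0000/(48)·0.9986^0·0.0528^6 = +0.000000
d^3_{1,-1}(0.1057) = +0.016650 -0.000062 +0.000000 = +0.016588
Phases: e^{-i·(1)·0.3323}=+0.945295-0.326218i, e^{-i·(-1)·2.3141}=-0.676724+0.736237i ⇒ D=-0.006627+0.015206i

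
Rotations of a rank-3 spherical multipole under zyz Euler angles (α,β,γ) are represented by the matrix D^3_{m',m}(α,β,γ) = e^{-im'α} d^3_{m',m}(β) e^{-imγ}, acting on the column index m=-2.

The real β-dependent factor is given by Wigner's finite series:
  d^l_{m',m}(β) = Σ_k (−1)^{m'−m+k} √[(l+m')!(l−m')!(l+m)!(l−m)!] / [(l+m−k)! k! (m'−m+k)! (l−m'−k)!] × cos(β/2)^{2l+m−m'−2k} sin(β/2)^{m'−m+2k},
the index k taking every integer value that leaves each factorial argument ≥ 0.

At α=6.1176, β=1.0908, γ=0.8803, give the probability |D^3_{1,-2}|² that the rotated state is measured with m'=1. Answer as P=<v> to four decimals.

P=0.2026

First d^3_{1,-2}(β=1.0908), then the phase factors e^{-i(1)α} and e^{-i(-2)γ}:
c=cos(1.0908/2)=0.854920, s=sin(1.0908/2)=0.518760; N=√[24·2·1·120]=75.894664
k: max(0,(-2)−(1))=0 … min(3+(-2),3−(1))=1
  k=0: (−1)^3·75.8947/(12)·0.8549^3·0.5188^3 = -0.551704
  k=1: (−1)^4·75.8947/(24)·0.8549^1·0.5188^5 = +0.101568
d^3_{1,-2}(1.0908) = -0.551704 +0.101568 = -0.450135
|D^3_{1,-2}|² = |d^3_{1,-2}(β)|² = (-0.450135)² = 0.202622 (the z-rotation phases have unit modulus)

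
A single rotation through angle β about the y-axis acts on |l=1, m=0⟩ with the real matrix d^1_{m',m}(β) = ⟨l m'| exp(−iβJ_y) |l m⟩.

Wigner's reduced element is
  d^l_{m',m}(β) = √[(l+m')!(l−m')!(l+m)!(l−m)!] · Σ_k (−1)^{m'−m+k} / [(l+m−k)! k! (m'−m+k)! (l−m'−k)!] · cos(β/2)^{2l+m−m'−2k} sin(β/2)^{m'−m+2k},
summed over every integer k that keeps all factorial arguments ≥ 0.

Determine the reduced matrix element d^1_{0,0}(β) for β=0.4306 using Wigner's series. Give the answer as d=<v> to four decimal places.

d=0.9087

d^1_{0,0}(β=0.4306) via Wigner's sum:
With c≡cos(β/2)=0.976912 and s≡sin(β/2)=0.213641, N=[1·1·1·1]^{1/2}=1.000000
The bounds max(0,m−m')=0 and min(l+m,l−m')=1 give 2 terms
  k=0: (−1)^0·1.0000/(1)·0.9769^2·0.2136^0 = +0.954358
  k=1: (−1)^1·1.0000/(1)·0.9769^0·0.2136^2 = -0.045642
d^1_{0,0}(0.4306) = +0.954358 -0.045642 = +0.908715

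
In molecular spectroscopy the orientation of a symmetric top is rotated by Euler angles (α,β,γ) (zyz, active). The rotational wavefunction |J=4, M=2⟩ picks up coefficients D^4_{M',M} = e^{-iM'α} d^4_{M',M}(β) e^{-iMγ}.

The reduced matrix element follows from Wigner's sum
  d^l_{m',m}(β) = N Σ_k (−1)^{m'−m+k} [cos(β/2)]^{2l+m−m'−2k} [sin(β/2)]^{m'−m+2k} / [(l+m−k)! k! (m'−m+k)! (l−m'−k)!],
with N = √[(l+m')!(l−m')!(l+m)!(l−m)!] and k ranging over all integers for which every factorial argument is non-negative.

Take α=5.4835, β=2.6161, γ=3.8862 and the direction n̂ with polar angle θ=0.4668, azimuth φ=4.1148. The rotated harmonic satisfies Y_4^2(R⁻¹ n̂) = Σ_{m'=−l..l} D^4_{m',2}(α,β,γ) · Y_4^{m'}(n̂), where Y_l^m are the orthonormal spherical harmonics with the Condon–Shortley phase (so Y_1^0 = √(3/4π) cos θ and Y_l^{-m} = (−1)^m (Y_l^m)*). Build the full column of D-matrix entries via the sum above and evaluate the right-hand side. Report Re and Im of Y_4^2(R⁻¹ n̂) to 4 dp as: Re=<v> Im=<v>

Need the full column D^4_{m',2} for m'=−4..4 at α=5.4835, β=2.6161, γ=3.8862.
cos(β/2)=0.259734, sin(β/2)=0.965680
d^4_{-4,2}: single k=6 term ⇒ +0.289491;  D = -0.007072+0.289405i
d^4_{-3,2}: k∈[5..6] ⇒ +0.165172 -0.761072 = -0.595900;  D = +0.437360-0.404738i
d^4_{-2,2}: k∈[4..6] ⇒ +0.059366 -0.656505 +0.756253 = +0.159114;  D = -0.158891-0.008430i
d^4_{-1,2}: k∈[3..5] ⇒ +0.015054 -0.312146 +0.862975 = +0.565883;  D = -0.372327-0.426141i
d^4_{0,2}: k∈[2..4] ⇒ +0.002716 -0.100124 +0.519012 = +0.421605;  D = +0.034357-0.420203i
d^4_{1,2}: k∈[1..3] ⇒ +0.000327 -0.022581 +0.208097 = +0.185843;  D = +0.143386-0.118228i
d^4_{2,2}: k∈[0..2] ⇒ +0.000021 -0.003436 +0.059366 = +0.055951;  D = +0.055612+0.006151i
d^4_{3,2}: k∈[0..1] ⇒ -0.000288 +0.011949 = +0.011661;  D = +0.007158+0.009205i
d^4_{4,2}: single k=0 term ⇒ +0.001515;  D = -0.000210+0.001500i
Y_4^{m'}(θ=0.4668,φ=4.1148) and Σ D·Y over m':
  (-0.0071+0.2894i)·(-0.0133+0.0124i)  (+0.4374-0.4047i)·(+0.0994+0.0224i)  (-0.1589-0.0084i)·(-0.1139-0.2888i)  (-0.3723-0.4261i)·(-0.2762+0.4059i)  (+0.0344-0.4202i)·(+0.1412+0.0000i)  (+0.1434-0.1182i)·(+0.2762+0.4059i)  (+0.0556+0.0062i)·(-0.1139+0.2888i)  (+0.0072+0.0092i)·(-0.0994+0.0224i)  (-0.0002+0.0015i)·(-0.0133-0.0124i)
Y_4^2(R⁻¹ n̂) = +0.423962-0.040085i

Re=0.4240 Im=-0.0401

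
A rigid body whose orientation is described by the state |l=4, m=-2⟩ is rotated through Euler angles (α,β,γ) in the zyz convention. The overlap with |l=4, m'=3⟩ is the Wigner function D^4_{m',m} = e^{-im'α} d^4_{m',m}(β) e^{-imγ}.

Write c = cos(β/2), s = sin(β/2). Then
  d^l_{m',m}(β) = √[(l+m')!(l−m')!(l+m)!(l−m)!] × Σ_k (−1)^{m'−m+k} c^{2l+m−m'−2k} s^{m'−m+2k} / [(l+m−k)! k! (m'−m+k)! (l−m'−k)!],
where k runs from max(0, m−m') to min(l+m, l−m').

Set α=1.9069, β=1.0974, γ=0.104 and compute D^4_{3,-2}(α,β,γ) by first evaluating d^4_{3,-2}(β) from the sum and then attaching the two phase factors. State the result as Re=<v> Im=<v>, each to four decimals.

First d^4_{3,-2}(β=1.0974), then the phase factors e^{-i(3)α} and e^{-i(-2)γ}:
With c≡cos(β/2)=0.853203 and s≡sin(β/2)=0.521579, N=[5040·1·2·720]^{1/2}=2693.993318
k∈{0,1} keeps every argument non-negative
  k=0: (−1)^5·2693.9933/(240)·0.8532^3·0.5216^5 = -0.269117
  k=1: (−1)^6·2693.9933/(720)·0.8532^1·0.5216^7 = +0.033524
d^4_{3,-2}(1.0974) = -0.269117 +0.033524 = -0.235593
D = (+0.845932+0.533290i)·(-0.235593)·(+0.978446+0.206503i) = -0.169055-0.164087i

Re=-0.1691 Im=-0.1641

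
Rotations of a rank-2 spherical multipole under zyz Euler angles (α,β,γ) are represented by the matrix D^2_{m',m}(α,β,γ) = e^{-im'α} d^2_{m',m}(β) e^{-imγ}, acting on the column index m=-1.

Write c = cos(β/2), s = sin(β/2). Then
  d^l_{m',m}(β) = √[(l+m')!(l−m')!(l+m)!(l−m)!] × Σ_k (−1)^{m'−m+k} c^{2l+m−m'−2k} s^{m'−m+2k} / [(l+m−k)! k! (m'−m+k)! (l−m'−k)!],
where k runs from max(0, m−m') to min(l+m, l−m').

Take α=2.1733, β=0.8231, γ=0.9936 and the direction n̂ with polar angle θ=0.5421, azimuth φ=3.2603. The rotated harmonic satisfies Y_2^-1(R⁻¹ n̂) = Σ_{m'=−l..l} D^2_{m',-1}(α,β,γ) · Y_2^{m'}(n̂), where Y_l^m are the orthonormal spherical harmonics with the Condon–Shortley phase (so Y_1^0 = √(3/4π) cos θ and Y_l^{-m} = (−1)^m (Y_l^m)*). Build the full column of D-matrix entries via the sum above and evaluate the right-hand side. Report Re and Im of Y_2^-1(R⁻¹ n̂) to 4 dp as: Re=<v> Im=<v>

Need the full column D^2_{m',-1} for m'=−2..2 at α=2.1733, β=0.8231, γ=0.9936.
cos(β/2)=0.916502, sin(β/2)=0.400030
d^2_{-2,-1}: single k=1 term ⇒ +0.615918;  D = +0.361775-0.498472i
d^2_{-1,-1}: k∈[0..1] ⇒ +0.705559 -0.403250 = +0.302310;  D = -0.302213-0.007650i
d^2_{0,-1}: k∈[0..1] ⇒ -0.754343 +0.143710 = -0.610632;  D = -0.333208-0.511707i
d^2_{1,-1}: k∈[0..1] ⇒ +0.403250 -0.025608 = +0.377642;  D = +0.143958-0.349127i
d^2_{2,-1}: single k=0 term ⇒ -0.117339;  D = +0.114727-0.024622i
Y_2^{m'}(θ=0.5421,φ=3.2603) and Σ D·Y over m':
  (+0.3618-0.4985i)·(+0.0999-0.0242i)  (-0.3022-0.0076i)·(-0.3390+0.0404i)  (-0.3332-0.5117i)·(+0.3789+0.0000i)  (+0.1440-0.3491i)·(+0.3390+0.0404i)  (+0.1147-0.0246i)·(+0.0999+0.0242i)
Y_2^-1(R⁻¹ n̂) = +0.075597-0.374320i

Re=0.0756 Im=-0.3743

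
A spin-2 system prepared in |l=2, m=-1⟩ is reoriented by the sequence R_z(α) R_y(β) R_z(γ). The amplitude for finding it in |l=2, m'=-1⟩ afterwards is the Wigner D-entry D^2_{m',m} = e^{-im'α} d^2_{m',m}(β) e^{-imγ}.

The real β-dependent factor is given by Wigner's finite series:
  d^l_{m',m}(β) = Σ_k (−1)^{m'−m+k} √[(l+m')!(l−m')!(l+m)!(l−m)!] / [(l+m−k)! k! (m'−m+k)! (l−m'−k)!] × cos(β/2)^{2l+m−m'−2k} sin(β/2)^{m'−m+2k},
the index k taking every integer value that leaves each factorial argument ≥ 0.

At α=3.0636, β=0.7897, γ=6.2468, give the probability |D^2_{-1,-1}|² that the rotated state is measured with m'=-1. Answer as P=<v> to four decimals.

P=0.1209

First d^2_{-1,-1}(β=0.7897), then the phase factors e^{-i(-1)α} and e^{-i(-1)γ}:
Half-angle: c=0.923054, s=0.384670. N=√(1·6·1·6)=6.000000
k∈{0,1} keeps every argument non-negative
  k=0: (−1)^0·6.0000/(6)·0.9231^4·0.3847^0 = +0.725954
  k=1: (−1)^1·6.0000/(2)·0.9231^2·0.3847^2 = -0.378226
d^2_{-1,-1}(0.7897) = +0.725954 -0.378226 = +0.347727
|D^2_{-1,-1}|² = |d^2_{-1,-1}(β)|² = (+0.347727)² = 0.120914 (the z-rotation phases have unit modulus)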